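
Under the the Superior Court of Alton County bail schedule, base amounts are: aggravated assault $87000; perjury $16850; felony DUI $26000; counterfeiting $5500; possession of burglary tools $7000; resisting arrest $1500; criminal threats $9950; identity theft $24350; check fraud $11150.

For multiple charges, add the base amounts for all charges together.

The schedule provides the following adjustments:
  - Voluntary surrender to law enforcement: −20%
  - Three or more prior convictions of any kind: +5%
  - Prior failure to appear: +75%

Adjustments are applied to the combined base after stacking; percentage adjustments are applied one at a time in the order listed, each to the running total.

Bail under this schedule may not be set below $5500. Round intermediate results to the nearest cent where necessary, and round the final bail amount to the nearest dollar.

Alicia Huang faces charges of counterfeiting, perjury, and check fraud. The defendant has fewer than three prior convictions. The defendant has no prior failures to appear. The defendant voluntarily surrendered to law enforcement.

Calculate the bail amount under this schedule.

$26800

Base amounts from the schedule: counterfeiting $5500; perjury $16850; check fraud $11150.
Stacking rule: sum of all bases. $5500 + $16850 + $11150 = $33500.
Voluntary surrender to law enforcement (−20%): $33500 × 0.8 = $26800.
$26800 is at or above the $5500 minimum.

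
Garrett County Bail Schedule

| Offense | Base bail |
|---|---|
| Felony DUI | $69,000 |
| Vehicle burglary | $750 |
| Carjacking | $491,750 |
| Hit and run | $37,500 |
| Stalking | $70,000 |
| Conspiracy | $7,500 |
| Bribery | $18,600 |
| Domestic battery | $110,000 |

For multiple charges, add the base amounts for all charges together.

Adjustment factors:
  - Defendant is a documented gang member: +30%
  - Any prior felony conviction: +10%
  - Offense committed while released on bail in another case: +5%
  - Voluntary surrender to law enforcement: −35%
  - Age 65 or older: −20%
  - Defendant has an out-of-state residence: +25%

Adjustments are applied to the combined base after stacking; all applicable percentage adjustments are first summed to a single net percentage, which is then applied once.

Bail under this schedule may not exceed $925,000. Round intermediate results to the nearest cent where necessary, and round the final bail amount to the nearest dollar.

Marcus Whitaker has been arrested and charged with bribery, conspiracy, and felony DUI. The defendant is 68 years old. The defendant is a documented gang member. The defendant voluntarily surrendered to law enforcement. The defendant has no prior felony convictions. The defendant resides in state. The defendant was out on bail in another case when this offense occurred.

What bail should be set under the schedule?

$76,080

Base amounts from the schedule: bribery $18,600; conspiracy $7,500; felony DUI $69,000.
Stacking rule: sum of all bases. $18,600 + $7,500 + $69,000 = $95,100.
Net percentage adjustment: +30% +5% −35% −20% = −20%. $95,100 × 0.8 = $76,080.
$76,080 is within the $925,000 maximum.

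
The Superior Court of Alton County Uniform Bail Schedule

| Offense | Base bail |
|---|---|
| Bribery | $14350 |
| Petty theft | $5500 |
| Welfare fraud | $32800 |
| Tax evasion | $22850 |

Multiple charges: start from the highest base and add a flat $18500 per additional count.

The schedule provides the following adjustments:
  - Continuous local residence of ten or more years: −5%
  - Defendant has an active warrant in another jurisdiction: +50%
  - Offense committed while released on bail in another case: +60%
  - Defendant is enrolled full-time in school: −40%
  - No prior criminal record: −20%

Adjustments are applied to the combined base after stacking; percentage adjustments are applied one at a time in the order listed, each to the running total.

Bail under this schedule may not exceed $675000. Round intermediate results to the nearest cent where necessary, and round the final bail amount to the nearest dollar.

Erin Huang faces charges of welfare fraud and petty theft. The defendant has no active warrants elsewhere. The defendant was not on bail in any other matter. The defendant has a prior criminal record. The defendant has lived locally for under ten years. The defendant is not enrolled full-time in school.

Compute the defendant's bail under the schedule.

Base amounts from the schedule: welfare fraud $32800; petty theft $5500.
Stacking rule: highest base plus $18500 per additional charge. Highest is welfare fraud at $32800; 1 additional charge → +$18500. Combined base = $51300.
No adjustment factors apply to this defendant.
$51300 is within the $675000 maximum.

$51300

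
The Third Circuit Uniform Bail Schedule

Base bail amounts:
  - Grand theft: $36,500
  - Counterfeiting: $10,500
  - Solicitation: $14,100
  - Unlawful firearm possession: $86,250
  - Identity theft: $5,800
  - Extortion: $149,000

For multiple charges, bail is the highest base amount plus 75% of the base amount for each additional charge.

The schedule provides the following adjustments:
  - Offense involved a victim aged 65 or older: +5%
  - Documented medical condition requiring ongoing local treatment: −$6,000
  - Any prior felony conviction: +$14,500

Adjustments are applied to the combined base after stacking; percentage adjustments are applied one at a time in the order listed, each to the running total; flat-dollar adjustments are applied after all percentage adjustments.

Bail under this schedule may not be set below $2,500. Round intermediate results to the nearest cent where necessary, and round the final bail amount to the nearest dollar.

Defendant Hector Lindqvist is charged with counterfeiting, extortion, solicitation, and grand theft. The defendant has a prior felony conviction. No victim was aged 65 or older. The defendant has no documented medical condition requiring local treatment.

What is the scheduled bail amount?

Base amounts from the schedule: counterfeiting $10,500; extortion $149,000; solicitation $14,100; grand theft $36,500.
Stacking rule: highest base plus 75% of each additional charge. Highest is extortion at $149,000. Additional: $10,500 × 75% = $7,875; $14,100 × 75% = $10,575; $36,500 × 75% = $27,375. Combined base = $149,000 + $45,825 = $194,825.
Any prior felony conviction (+$14,500 flat): $194,825 + $14,500 = $209,325.
$209,325 is at or above the $2,500 minimum.

$209,325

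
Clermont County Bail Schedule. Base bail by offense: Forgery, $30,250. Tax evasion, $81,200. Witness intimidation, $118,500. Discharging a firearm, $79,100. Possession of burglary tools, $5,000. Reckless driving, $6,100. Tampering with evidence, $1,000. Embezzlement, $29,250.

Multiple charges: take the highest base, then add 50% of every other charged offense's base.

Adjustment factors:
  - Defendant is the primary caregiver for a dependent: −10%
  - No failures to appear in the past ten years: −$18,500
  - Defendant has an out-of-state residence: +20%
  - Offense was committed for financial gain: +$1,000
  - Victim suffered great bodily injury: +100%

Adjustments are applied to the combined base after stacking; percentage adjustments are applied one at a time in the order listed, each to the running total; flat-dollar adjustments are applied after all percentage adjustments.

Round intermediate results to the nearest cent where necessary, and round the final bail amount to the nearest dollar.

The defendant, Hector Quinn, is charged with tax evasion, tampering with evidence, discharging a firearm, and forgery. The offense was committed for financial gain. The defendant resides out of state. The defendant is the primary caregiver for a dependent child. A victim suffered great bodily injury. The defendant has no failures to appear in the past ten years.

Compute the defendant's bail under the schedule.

Base amounts from the schedule: tax evasion $81,200; tampering with evidence $1,000; discharging a firearm $79,100; forgery $30,250.
Stacking rule: highest base plus 50% of each additional charge. Highest is tax evasion at $81,200. Additional: $1,000 × 50% = $500; $79,100 × 50% = $39,550; $30,250 × 50% = $15,125. Combined base = $81,200 + $55,175 = $136,375.
Defendant is the primary caregiver for a dependent (−10%): $136,375 × 0.9 = $122,737.50.
Defendant has an out-of-state residence (+20%): $122,737.50 × 1.2 = $147,285.
Victim suffered great bodily injury (+100%): $147,285 × 2 = $294,570.
No failures to appear in the past ten years (−$18,500 flat): $294,570 − $18,500 = $276,070.
Offense was committed for financial gain (+$1,000 flat): $276,070 + $1,000 = $277,070.

$277,070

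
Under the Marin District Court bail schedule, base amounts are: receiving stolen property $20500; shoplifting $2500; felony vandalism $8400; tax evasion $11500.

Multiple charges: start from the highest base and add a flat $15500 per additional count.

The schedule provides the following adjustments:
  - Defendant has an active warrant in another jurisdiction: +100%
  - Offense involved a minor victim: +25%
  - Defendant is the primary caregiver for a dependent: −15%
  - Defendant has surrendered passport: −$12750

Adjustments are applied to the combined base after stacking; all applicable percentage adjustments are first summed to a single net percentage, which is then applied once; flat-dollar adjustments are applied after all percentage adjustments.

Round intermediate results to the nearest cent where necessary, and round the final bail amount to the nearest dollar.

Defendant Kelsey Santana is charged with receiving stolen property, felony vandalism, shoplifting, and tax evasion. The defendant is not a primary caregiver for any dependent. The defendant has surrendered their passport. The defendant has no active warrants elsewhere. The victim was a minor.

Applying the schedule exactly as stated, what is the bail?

$71000

Base amounts from the schedule: receiving stolen property $20500; felony vandalism $8400; shoplifting $2500; tax evasion $11500.
Stacking rule: highest base plus $15500 per additional charge. Highest is receiving stolen property at $20500; 3 additional charges → +$46500. Combined base = $67000.
Offense involved a minor victim (+25%): $67000 × 1.25 = $83750.
Defendant has surrendered passport (−$12750 flat): $83750 − $12750 = $71000.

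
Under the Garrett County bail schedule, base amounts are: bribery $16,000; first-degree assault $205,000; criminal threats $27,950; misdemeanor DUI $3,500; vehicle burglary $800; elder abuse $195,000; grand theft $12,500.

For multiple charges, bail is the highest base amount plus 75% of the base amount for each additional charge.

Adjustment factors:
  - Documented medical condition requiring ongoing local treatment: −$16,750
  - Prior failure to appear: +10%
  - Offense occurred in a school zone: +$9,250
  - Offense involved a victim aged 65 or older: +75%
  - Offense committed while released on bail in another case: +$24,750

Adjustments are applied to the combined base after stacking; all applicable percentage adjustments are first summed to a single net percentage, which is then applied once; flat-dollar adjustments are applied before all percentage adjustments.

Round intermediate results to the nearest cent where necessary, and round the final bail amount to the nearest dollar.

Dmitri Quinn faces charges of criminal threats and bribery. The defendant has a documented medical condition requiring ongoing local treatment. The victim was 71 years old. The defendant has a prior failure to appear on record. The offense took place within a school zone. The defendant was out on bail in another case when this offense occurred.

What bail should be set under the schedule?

$105,820

Base amounts from the schedule: criminal threats $27,950; bribery $16,000.
Stacking rule: highest base plus 75% of each additional charge. Highest is criminal threats at $27,950. Additional: $16,000 × 75% = $12,000. Combined base = $27,950 + $12,000 = $39,950.
Documented medical condition requiring ongoing local treatment (−$16,750 flat): $39,950 − $16,750 = $23,200.
Offense occurred in a school zone (+$9,250 flat): $23,200 + $9,250 = $32,450.
Offense committed while released on bail in another case (+$24,750 flat): $32,450 + $24,750 = $57,200.
Net percentage adjustment: +10% +75% = +85%. $57,200 × 1.85 = $105,820.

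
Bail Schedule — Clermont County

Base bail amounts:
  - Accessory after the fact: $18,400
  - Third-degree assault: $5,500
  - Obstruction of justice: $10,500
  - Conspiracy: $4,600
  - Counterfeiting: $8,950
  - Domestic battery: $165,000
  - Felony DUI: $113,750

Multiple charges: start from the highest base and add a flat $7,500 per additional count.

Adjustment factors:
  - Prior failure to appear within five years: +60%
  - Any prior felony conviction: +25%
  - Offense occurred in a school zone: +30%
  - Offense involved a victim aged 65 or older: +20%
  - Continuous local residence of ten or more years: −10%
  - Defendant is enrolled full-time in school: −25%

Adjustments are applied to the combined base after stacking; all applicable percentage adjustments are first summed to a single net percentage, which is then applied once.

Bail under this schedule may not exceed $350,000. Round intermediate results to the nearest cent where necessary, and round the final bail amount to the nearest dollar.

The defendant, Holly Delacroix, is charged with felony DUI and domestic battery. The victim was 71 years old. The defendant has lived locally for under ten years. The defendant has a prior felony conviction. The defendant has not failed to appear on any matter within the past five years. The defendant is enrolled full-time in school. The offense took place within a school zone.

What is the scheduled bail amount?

Base amounts from the schedule: felony DUI $113,750; domestic battery $165,000.
Stacking rule: highest base plus $7,500 per additional charge. Highest is domestic battery at $165,000; 1 additional charge → +$7,500. Combined base = $172,500.
Net percentage adjustment: +25% +30% +20% −25% = +50%. $172,500 × 1.5 = $258,750.
$258,750 is within the $350,000 maximum.

$258,750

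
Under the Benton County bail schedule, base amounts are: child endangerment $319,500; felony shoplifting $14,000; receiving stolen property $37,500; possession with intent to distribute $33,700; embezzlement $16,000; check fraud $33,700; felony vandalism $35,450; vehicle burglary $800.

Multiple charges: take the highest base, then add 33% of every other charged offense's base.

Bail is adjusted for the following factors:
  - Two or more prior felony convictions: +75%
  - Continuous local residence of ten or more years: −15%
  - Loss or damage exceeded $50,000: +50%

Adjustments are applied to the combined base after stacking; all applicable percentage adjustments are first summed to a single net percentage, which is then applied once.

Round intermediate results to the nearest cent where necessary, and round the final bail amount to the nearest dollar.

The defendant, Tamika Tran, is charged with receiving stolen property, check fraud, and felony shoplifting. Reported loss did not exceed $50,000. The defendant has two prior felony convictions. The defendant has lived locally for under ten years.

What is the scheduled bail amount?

Base amounts from the schedule: receiving stolen property $37,500; check fraud $33,700; felony shoplifting $14,000.
Stacking rule: highest base plus 33% of each additional charge. Highest is receiving stolen property at $37,500. Additional: $33,700 × 33% = $11,121; $14,000 × 33% = $4,620. Combined base = $37,500 + $15,741 = $53,241.
Two or more prior felony convictions (+75%): $53,241 × 1.75 = $93,171.75.
Rounded to the nearest dollar: $93,172.

$93,172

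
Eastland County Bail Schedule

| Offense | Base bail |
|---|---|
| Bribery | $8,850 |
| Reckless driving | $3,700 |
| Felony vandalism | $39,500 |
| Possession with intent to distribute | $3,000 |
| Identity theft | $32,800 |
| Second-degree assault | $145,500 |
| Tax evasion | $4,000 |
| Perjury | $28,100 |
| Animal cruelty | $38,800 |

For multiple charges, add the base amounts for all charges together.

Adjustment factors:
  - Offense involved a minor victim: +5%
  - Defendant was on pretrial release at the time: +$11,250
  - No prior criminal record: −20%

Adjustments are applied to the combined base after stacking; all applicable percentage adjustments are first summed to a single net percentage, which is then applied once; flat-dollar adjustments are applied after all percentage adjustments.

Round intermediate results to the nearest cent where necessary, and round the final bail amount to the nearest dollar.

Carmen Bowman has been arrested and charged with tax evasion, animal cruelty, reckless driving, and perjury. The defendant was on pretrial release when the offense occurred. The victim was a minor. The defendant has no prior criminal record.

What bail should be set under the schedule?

Base amounts from the schedule: tax evasion $4,000; animal cruelty $38,800; reckless driving $3,700; perjury $28,100.
Stacking rule: sum of all bases. $4,000 + $38,800 + $3,700 + $28,100 = $74,600.
Net percentage adjustment: +5% −20% = −15%. $74,600 × 0.85 = $63,410.
Defendant was on pretrial release at the time (+$11,250 flat): $63,410 + $11,250 = $74,660.

$74,660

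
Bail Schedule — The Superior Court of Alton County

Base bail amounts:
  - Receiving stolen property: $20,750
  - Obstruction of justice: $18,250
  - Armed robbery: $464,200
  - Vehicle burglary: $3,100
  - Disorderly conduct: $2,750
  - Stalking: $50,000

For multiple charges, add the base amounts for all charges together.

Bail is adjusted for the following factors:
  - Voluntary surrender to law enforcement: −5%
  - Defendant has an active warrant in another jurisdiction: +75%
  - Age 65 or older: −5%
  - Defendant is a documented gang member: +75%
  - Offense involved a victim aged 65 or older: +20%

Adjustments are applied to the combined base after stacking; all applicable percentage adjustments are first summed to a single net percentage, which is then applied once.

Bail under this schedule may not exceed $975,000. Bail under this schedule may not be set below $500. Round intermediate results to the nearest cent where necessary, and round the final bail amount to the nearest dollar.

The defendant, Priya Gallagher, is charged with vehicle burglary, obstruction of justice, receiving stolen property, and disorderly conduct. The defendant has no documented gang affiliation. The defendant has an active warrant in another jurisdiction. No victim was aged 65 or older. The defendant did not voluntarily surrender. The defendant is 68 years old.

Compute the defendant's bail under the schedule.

$76,245

Base amounts from the schedule: vehicle burglary $3,100; obstruction of justice $18,250; receiving stolen property $20,750; disorderly conduct $2,750.
Stacking rule: sum of all bases. $3,100 + $18,250 + $20,750 + $2,750 = $44,850.
Net percentage adjustment: +75% −5% = +70%. $44,850 × 1.7 = $76,245.
$76,245 is within the $975,000 maximum.
$76,245 is at or above the $500 minimum.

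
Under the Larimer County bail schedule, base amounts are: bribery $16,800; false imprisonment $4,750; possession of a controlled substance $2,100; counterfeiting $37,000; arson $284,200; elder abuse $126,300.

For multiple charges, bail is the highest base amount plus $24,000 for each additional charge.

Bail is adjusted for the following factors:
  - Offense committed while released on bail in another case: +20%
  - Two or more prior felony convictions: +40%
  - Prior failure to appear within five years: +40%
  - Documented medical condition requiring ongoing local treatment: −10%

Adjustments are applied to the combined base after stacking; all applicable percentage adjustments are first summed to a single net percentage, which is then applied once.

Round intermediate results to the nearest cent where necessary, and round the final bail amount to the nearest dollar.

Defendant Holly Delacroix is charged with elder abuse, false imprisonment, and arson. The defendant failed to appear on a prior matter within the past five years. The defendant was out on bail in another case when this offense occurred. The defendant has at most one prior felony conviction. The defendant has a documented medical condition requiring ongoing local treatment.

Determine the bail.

Base amounts from the schedule: elder abuse $126,300; false imprisonment $4,750; arson $284,200.
Stacking rule: highest base plus $24,000 per additional charge. Highest is arson at $284,200; 2 additional charges → +$48,000. Combined base = $332,200.
Net percentage adjustment: +20% +40% −10% = +50%. $332,200 × 1.5 = $498,300.

$498,300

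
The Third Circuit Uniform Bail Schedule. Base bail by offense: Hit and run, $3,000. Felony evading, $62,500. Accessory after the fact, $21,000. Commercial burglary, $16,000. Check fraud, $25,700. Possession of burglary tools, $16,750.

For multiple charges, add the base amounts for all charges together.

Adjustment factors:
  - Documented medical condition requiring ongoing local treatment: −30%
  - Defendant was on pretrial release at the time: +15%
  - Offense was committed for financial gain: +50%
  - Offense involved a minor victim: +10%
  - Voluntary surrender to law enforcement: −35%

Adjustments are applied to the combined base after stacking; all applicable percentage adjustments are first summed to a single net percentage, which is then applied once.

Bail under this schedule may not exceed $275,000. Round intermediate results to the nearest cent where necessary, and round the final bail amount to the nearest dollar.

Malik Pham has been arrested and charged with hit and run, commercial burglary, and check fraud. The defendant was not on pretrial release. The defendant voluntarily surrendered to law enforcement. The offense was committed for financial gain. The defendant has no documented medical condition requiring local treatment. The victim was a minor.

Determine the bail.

$55,875

Base amounts from the schedule: hit and run $3,000; commercial burglary $16,000; check fraud $25,700.
Stacking rule: sum of all bases. $3,000 + $16,000 + $25,700 = $44,700.
Net percentage adjustment: +50% +10% −35% = +25%. $44,700 × 1.25 = $55,875.
$55,875 is within the $275,000 maximum.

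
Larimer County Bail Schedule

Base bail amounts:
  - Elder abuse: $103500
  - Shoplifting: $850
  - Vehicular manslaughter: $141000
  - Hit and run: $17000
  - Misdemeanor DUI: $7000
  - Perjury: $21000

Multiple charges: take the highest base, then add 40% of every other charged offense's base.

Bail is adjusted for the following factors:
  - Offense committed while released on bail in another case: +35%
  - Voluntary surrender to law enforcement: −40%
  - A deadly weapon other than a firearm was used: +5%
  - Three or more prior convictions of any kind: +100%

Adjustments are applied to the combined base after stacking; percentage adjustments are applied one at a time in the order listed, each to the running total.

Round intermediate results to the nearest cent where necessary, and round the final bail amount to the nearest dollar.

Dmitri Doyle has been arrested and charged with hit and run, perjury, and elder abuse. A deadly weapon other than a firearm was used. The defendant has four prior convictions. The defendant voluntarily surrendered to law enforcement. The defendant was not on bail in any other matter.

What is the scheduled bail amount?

Base amounts from the schedule: hit and run $17000; perjury $21000; elder abuse $103500.
Stacking rule: highest base plus 40% of each additional charge. Highest is elder abuse at $103500. Additional: $17000 × 40% = $6800; $21000 × 40% = $8400. Combined base = $103500 + $15200 = $118700.
Voluntary surrender to law enforcement (−40%): $118700 × 0.6 = $71220.
A deadly weapon other than a firearm was used (+5%): $71220 × 1.05 = $74781.
Three or more prior convictions of any kind (+100%): $74781 × 2 = $149562.

$149562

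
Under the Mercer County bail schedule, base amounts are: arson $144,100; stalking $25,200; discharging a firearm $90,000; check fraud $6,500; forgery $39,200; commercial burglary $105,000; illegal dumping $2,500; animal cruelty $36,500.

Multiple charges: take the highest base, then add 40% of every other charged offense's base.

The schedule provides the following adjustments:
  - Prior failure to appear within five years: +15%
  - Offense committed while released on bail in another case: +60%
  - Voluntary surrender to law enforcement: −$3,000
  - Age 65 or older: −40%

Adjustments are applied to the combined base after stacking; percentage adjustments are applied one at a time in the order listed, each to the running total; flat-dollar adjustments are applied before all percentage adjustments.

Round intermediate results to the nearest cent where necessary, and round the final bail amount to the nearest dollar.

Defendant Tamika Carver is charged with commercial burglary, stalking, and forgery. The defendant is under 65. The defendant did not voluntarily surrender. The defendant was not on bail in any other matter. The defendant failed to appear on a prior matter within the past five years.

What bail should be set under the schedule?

Base amounts from the schedule: commercial burglary $105,000; stalking $25,200; forgery $39,200.
Stacking rule: highest base plus 40% of each additional charge. Highest is commercial burglary at $105,000. Additional: $25,200 × 40% = $10,080; $39,200 × 40% = $15,680. Combined base = $105,000 + $25,760 = $130,760.
Prior failure to appear within five years (+15%): $130,760 × 1.15 = $150,374.

$150,374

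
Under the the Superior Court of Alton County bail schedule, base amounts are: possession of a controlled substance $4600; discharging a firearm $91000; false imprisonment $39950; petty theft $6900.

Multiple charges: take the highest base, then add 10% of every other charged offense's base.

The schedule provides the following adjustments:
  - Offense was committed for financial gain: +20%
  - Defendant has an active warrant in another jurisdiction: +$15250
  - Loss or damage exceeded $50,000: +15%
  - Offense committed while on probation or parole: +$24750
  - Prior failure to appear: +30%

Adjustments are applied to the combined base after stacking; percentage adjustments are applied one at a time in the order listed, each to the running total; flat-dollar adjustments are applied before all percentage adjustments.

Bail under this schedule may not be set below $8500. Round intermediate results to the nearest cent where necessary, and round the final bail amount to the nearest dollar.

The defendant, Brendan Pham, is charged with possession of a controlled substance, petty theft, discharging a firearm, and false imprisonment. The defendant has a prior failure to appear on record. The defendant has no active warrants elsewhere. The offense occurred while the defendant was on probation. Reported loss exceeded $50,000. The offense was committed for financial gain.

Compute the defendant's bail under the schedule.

Base amounts from the schedule: possession of a controlled substance $4600; petty theft $6900; discharging a firearm $91000; false imprisonment $39950.
Stacking rule: highest base plus 10% of each additional charge. Highest is discharging a firearm at $91000. Additional: $4600 × 10% = $460; $6900 × 10% = $690; $39950 × 10% = $3995. Combined base = $91000 + $5145 = $96145.
Offense committed while on probation or parole (+$24750 flat): $96145 + $24750 = $120895.
Offense was committed for financial gain (+20%): $120895 × 1.2 = $145074.
Loss or damage exceeded $50,000 (+15%): $145074 × 1.15 = $166835.10.
Prior failure to appear (+30%): $166835.10 × 1.3 = $216885.63.
$216885.63 is at or above the $8500 minimum.
Rounded to the nearest dollar: $216886.

$216886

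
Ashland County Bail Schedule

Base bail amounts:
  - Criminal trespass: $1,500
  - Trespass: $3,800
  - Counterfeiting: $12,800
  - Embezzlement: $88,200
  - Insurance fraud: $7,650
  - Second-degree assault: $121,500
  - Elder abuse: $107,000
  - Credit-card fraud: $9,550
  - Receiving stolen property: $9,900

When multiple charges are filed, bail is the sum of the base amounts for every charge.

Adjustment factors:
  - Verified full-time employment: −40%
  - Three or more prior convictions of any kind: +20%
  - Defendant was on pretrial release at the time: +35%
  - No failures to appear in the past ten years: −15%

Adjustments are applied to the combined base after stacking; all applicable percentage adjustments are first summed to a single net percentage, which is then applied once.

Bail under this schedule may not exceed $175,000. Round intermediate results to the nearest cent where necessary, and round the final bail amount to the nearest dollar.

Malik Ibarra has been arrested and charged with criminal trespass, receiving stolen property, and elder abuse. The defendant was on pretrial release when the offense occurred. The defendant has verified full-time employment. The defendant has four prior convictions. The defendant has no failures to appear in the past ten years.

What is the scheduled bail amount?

Base amounts from the schedule: criminal trespass $1,500; receiving stolen property $9,900; elder abuse $107,000.
Stacking rule: sum of all bases. $1,500 + $9,900 + $107,000 = $118,400.
Net percentage adjustment: −40% +20% +35% −15% = +0%. $118,400 × 1 = $118,400.
$118,400 is within the $175,000 maximum.

$118,400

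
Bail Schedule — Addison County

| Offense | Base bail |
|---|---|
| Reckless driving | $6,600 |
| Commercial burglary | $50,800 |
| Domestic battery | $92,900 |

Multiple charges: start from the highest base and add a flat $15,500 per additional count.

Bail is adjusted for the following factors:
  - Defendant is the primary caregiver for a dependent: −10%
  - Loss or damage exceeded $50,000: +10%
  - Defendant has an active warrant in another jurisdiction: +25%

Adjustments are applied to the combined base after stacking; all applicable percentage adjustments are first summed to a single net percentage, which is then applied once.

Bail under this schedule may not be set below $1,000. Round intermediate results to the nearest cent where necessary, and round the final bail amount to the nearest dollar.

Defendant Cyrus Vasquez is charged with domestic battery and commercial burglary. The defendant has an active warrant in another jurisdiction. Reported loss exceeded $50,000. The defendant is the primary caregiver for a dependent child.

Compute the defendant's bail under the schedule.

Base amounts from the schedule: domestic battery $92,900; commercial burglary $50,800.
Stacking rule: highest base plus $15,500 per additional charge. Highest is domestic battery at $92,900; 1 additional charge → +$15,500. Combined base = $108,400.
Net percentage adjustment: −10% +10% +25% = +25%. $108,400 × 1.25 = $135,500.
$135,500 is at or above the $1,000 minimum.

$135,500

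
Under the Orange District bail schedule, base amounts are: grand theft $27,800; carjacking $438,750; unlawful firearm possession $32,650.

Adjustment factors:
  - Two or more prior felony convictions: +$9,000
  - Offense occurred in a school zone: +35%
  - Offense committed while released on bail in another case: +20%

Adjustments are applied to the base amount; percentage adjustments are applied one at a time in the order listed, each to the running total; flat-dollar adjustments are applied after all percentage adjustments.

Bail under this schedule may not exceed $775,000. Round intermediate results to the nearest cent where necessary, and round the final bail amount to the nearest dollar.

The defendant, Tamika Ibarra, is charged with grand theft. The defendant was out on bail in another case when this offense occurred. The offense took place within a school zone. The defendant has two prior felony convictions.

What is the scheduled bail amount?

$54,036

Base amounts from the schedule: grand theft $27,800.
Single charge. Combined base = $27,800.
Offense occurred in a school zone (+35%): $27,800 × 1.35 = $37,530.
Offense committed while released on bail in another case (+20%): $37,530 × 1.2 = $45,036.
Two or more prior felony convictions (+$9,000 flat): $45,036 + $9,000 = $54,036.
$54,036 is within the $775,000 maximum.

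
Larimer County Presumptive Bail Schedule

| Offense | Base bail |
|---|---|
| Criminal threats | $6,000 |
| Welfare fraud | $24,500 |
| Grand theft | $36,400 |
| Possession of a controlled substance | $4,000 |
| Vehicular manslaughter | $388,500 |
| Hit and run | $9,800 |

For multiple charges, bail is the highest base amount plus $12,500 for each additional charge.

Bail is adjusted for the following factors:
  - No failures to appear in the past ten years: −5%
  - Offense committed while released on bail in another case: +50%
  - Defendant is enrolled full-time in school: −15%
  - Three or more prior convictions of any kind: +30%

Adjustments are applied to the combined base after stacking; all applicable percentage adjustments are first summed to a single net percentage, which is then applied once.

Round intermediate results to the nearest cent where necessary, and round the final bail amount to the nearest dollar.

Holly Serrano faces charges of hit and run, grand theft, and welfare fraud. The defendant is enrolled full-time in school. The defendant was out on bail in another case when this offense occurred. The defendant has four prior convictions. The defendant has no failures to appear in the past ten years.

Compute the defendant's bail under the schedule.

Base amounts from the schedule: hit and run $9,800; grand theft $36,400; welfare fraud $24,500.
Stacking rule: highest base plus $12,500 per additional charge. Highest is grand theft at $36,400; 2 additional charges → +$25,000. Combined base = $61,400.
Net percentage adjustment: −5% +50% −15% +30% = +60%. $61,400 × 1.6 = $98,240.

$98,240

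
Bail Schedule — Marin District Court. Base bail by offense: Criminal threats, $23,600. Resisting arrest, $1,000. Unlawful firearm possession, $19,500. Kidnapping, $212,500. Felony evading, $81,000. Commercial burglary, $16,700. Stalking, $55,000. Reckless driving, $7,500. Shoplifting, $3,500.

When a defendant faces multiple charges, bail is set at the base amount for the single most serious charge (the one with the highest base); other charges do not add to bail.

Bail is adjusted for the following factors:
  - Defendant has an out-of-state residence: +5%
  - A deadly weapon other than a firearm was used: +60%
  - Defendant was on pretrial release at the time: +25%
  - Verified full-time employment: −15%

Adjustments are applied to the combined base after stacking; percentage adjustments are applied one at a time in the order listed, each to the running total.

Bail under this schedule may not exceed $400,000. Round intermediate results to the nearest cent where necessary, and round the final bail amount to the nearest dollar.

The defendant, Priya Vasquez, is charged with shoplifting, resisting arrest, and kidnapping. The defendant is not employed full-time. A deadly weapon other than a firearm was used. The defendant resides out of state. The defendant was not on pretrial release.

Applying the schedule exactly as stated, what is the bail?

Base amounts from the schedule: shoplifting $3,500; resisting arrest $1,000; kidnapping $212,500.
Stacking rule: use the highest base only. Highest is kidnapping at $212,500. Combined base = $212,500.
Defendant has an out-of-state residence (+5%): $212,500 × 1.05 = $223,125.
A deadly weapon other than a firearm was used (+60%): $223,125 × 1.6 = $357,000.
$357,000 is within the $400,000 maximum.

$357,000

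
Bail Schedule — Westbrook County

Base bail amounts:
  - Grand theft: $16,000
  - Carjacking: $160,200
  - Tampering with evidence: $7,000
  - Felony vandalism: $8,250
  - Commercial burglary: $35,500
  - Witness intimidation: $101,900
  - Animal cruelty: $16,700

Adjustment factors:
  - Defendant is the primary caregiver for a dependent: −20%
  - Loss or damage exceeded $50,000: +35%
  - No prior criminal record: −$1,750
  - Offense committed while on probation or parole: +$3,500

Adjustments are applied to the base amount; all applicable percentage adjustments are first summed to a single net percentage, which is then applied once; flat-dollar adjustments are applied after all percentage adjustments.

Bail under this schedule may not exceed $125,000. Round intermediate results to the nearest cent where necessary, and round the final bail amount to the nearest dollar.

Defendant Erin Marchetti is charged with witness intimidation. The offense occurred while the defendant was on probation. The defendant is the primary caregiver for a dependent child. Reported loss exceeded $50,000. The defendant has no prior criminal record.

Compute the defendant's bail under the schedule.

Base amounts from the schedule: witness intimidation $101,900.
Single charge. Combined base = $101,900.
Net percentage adjustment: −20% +35% = +15%. $101,900 × 1.15 = $117,185.
No prior criminal record (−$1,750 flat): $117,185 − $1,750 = $115,435.
Offense committed while on probation or parole (+$3,500 flat): $115,435 + $3,500 = $118,935.
$118,935 is within the $125,000 maximum.

$118,935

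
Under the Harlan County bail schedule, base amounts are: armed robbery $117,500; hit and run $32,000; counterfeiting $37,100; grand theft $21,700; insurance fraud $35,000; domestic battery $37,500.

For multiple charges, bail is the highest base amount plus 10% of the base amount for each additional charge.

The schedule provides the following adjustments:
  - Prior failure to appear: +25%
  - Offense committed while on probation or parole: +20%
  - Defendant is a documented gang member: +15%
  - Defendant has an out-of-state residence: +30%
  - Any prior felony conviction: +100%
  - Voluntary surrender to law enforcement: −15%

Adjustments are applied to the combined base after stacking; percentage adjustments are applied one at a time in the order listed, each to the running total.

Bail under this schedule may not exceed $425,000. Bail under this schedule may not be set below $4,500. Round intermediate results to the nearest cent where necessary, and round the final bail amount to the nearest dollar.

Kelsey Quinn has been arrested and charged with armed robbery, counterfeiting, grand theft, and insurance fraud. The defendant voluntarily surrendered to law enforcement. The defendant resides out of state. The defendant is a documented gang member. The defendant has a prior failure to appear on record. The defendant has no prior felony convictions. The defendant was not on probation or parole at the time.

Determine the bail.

$201,541

Base amounts from the schedule: armed robbery $117,500; counterfeiting $37,100; grand theft $21,700; insurance fraud $35,000.
Stacking rule: highest base plus 10% of each additional charge. Highest is armed robbery at $117,500. Additional: $37,100 × 10% = $3,710; $21,700 × 10% = $2,170; $35,000 × 10% = $3,500. Combined base = $117,500 + $9,380 = $126,880.
Prior failure to appear (+25%): $126,880 × 1.25 = $158,600.
Defendant is a documented gang member (+15%): $158,600 × 1.15 = $182,390.
Defendant has an out-of-state residence (+30%): $182,390 × 1.3 = $237,107.
Voluntary surrender to law enforcement (−15%): $237,107 × 0.85 = $201,540.95.
$201,540.95 is within the $425,000 maximum.
$201,540.95 is at or above the $4,500 minimum.
Rounded to the nearest dollar: $201,541.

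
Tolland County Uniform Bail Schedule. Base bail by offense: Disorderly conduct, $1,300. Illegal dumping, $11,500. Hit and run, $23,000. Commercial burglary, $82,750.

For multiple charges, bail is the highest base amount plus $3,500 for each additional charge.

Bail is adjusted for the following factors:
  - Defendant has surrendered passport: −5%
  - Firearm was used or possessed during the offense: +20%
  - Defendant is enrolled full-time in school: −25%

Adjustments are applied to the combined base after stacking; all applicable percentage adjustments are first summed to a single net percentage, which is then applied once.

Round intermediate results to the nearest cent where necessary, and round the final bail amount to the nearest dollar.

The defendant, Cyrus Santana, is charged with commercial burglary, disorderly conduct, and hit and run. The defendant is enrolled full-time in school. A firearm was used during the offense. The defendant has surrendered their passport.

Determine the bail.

$80,775

Base amounts from the schedule: commercial burglary $82,750; disorderly conduct $1,300; hit and run $23,000.
Stacking rule: highest base plus $3,500 per additional charge. Highest is commercial burglary at $82,750; 2 additional charges → +$7,000. Combined base = $89,750.
Net percentage adjustment: −5% +20% −25% = −10%. $89,750 × 0.9 = $80,775.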